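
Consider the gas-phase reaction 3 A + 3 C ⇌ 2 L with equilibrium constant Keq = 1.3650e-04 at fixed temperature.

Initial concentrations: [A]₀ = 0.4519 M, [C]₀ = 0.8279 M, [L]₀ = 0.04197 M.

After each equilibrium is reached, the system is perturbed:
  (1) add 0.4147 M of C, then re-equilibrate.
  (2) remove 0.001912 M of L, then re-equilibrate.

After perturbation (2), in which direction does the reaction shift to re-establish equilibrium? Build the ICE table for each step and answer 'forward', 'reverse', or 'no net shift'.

Q₀ = 0.03364 vs Keq = 1.3650e-04 ⇒ Q>K, reverse
Step 1:
                  A         C         L
  init       0.4519    0.8279   0.04197
  Δ         0.05764   0.05764  -0.03843
  eq         0.5095    0.8855  0.003541
  solve Keq expr → x = -0.01921; check Q = 1.3650e-04
Then add 0.4147 M of C.
Step 2:
                  A         C         L
  init       0.5095       1.3  0.003541
  Δ       -0.003985 -0.003985  0.002657
  eq         0.5056     1.296  0.006198
  solve Keq expr → x = 0.001328; check Q = 1.3650e-04
Then remove 0.001912 M of L.
Step 3:
                  A         C         L
  init       0.5056     1.296  0.004286
  Δ       -0.002762 -0.002762  0.001842
  eq         0.5028     1.293  0.006128
  solve Keq expr → x = 9.2081e-04; check Q = 1.3650e-04

Direction: forward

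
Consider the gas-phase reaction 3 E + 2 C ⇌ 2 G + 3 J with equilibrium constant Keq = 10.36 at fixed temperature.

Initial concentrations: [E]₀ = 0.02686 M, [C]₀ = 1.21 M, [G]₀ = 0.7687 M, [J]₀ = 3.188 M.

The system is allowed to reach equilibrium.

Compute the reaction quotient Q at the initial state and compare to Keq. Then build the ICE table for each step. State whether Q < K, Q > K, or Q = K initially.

Q₀ = 6.7481e+05 vs Keq = 10.36 ⇒ Q>K, reverse
Step 1:
                    E           C           G           J
  I           0.02686        1.21      0.7687       3.188
  C            0.5019      0.3346     -0.3346     -0.5019
  E            0.5287       1.545      0.4341       2.686
  solve Keq expr → x = -0.1673; check Q = 10.36

Q₀ = 6.7481e+05; Q > K (proceeds reverse)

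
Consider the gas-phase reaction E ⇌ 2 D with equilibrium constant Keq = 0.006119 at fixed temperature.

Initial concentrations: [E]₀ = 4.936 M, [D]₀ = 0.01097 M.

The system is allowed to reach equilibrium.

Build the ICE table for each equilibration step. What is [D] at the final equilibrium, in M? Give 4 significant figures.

[D]_eq = 0.1724 M

Q₀ = 2.4380e-05 vs Keq = 0.006119 ⇒ Q<K, forward
Step 1:
                    E           D
  I             4.936     0.01097
  C           -0.0807      0.1614
  E             4.855      0.1724
  solve Keq expr → x = 0.0807; check Q = 0.006119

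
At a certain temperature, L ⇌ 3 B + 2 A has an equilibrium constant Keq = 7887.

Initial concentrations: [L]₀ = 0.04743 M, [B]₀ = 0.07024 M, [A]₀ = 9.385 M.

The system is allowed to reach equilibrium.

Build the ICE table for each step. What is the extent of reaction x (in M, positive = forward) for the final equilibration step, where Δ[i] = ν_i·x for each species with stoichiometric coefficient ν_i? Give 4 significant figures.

x = 0.04732 M

Q₀ = 0.6435 vs Keq = 7887 ⇒ Q<K, forward
Step 1:
                  L         B         A
  I         0.04743   0.07024     9.385
  C        -0.04732     0.142   0.09464
  E       1.0888e-04    0.2122      9.48
  solve Keq expr → x = 0.04732; check Q = 7887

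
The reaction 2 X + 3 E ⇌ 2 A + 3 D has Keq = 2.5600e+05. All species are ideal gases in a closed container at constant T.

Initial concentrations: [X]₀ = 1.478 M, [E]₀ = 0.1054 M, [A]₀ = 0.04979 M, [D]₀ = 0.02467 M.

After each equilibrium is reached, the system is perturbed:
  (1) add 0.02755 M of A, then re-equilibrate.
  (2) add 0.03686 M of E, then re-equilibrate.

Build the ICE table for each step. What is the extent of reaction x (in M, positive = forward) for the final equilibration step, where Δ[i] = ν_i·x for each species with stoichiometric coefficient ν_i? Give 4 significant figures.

x = 0.01222 M

Q₀ = 1.4552e-05 vs Keq = 2.5600e+05 ⇒ Q<K, forward
Step 1:
                  X         E         A         D
  I           1.478    0.1054   0.04979   0.02467
  C           -0.07    -0.105      0.07     0.105
  E           1.408 3.9506e-04    0.1198    0.1297
  solve Keq expr → x = 0.035; check Q = 2.5600e+05
Then add 0.02755 M of A.
Step 2:
                  X         E         A         D
  I           1.408 3.9506e-04    0.1473    0.1297
  C       3.8778e-05 5.8167e-05 -3.8778e-05 -5.8167e-05
  E           1.408 4.5323e-04    0.1473    0.1296
  solve Keq expr → x = -1.9389e-05; check Q = 2.5600e+05
Then add 0.03686 M of E.
Step 3:
                  X         E         A         D
  I           1.408   0.03731    0.1473    0.1296
  C        -0.02444  -0.03666   0.02444   0.03666
  E           1.384 6.5164e-04    0.1717    0.1663
  solve Keq expr → x = 0.01222; check Q = 2.5600e+05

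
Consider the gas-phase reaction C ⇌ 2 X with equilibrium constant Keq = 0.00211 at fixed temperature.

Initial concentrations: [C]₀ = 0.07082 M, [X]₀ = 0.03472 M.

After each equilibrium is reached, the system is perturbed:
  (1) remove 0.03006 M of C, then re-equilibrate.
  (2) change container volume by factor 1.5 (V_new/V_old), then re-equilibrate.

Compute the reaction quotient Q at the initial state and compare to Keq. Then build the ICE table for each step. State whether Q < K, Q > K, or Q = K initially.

Q₀ = 0.01702 vs Keq = 0.00211 ⇒ Q>K, reverse
Step 1:
                    C           X
  I           0.07082     0.03472
  C            0.0108     -0.0216
  E           0.08162     0.01312
  solve Keq expr → x = -0.0108; check Q = 0.00211
Then remove 0.03006 M of C.
Step 2:
                    C           X
  I           0.05156     0.01312
  C          0.001282   -0.002564
  E           0.05284     0.01056
  solve Keq expr → x = -0.001282; check Q = 0.00211
Then change container volume by factor 1.5 (V_new/V_old).
Step 3:
                    C           X
  I           0.03523    0.007039
  C       -7.4519e-04     0.00149
  E           0.03448     0.00853
  solve Keq expr → x = 7.4519e-04; check Q = 0.00211

Q₀ = 0.01702; Q > K (proceeds reverse)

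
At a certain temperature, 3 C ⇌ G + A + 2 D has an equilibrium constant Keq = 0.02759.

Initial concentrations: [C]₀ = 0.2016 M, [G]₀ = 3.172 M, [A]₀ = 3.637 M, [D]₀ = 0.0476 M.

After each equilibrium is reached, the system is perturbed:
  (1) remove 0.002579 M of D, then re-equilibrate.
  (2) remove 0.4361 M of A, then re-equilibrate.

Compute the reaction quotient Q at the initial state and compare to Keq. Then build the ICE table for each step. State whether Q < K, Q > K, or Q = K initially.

Q₀ = 3.19 vs Keq = 0.02759 ⇒ Q>K, reverse
Step 1:
                  C         G         A         D
  I          0.2016     3.172     3.637    0.0476
  C         0.06144  -0.02048  -0.02048  -0.04096
  E           0.263     3.152     3.617  0.006638
  solve Keq expr → x = -0.02048; check Q = 0.02759
Then remove 0.002579 M of D.
Step 2:
                  C         G         A         D
  I           0.263     3.152     3.617  0.004059
  C       -0.003658  0.001219  0.001219  0.002439
  E          0.2594     3.153     3.618  0.006497
  solve Keq expr → x = 0.001219; check Q = 0.02759
Then remove 0.4361 M of A.
Step 3:
                  C         G         A         D
  I          0.2594     3.153     3.182  0.006497
  C       -6.0923e-04 2.0308e-04 2.0308e-04 4.0615e-04
  E          0.2588     3.153     3.182  0.006903
  solve Keq expr → x = 2.0308e-04; check Q = 0.02759

Q₀ = 3.19; Q > K (proceeds reverse)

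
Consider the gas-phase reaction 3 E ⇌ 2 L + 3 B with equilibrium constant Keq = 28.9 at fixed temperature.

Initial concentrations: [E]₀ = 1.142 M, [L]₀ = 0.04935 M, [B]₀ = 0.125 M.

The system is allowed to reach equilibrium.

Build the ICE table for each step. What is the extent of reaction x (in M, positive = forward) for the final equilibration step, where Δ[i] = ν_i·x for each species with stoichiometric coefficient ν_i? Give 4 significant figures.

Q₀ = 3.1938e-06 vs Keq = 28.9 ⇒ Q<K, forward
Step 1:
                   E          L          B
  init         1.142    0.04935      0.125
  Δ           -0.894      0.596      0.894
  eq           0.248     0.6454      1.019
  solve Keq expr → x = 0.298; check Q = 28.9

x = 0.298 M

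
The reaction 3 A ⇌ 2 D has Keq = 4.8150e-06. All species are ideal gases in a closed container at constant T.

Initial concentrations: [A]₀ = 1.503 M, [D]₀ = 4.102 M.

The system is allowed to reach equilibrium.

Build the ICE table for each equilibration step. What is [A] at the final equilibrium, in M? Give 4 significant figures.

Q₀ = 4.956 vs Keq = 4.8150e-06 ⇒ Q>K, reverse
Step 1:
                  A         D
  Initial     1.503     4.102
  Change      6.084    -4.056
  Equil       7.587   0.04586
  solve Keq expr → x = -2.028; check Q = 4.8150e-06

[A]_eq = 7.587 M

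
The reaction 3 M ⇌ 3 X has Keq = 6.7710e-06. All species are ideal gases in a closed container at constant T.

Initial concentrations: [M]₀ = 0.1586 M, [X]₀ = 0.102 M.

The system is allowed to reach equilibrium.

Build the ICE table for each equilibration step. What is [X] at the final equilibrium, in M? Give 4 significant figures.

[X]_eq = 0.004839 M

Q₀ = 0.266 vs Keq = 6.7710e-06 ⇒ Q>K, reverse
Step 1:
                    M           X
  Initial      0.1586       0.102
  Change      0.09716    -0.09716
  Equil        0.2558    0.004839
  solve Keq expr → x = -0.03239; check Q = 6.7710e-06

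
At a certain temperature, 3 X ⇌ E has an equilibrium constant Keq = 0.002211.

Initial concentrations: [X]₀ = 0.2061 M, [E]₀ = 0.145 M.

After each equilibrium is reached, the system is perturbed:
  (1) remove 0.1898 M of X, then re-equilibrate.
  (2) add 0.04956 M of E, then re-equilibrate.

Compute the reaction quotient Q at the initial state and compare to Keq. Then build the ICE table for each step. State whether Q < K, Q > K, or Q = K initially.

Q₀ = 16.56; Q > K (proceeds reverse)

Q₀ = 16.56 vs Keq = 0.002211 ⇒ Q>K, reverse
Step 1:
                    X           E
  init         0.2061       0.145
  Δ            0.4333     -0.1444
  eq           0.6394  5.7788e-04
  solve Keq expr → x = -0.1444; check Q = 0.002211
Then remove 0.1898 M of X.
Step 2:
                    X           E
  init         0.4496  5.7788e-04
  Δ          0.001126 -3.7547e-04
  eq           0.4507  2.0241e-04
  solve Keq expr → x = -3.7547e-04; check Q = 0.002211
Then add 0.04956 M of E.
Step 3:
                    X           E
  init         0.4507     0.04976
  Δ            0.1479    -0.04929
  eq           0.5986  4.7414e-04
  solve Keq expr → x = -0.04929; check Q = 0.002211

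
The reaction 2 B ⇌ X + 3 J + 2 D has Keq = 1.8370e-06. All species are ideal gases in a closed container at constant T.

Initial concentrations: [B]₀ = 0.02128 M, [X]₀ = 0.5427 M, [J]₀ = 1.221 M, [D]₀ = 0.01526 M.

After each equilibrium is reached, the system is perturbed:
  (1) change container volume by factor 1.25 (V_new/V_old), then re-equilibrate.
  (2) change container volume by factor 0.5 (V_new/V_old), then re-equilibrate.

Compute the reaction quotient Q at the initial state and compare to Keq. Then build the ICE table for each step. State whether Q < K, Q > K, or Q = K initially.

Q₀ = 0.508 vs Keq = 1.8370e-06 ⇒ Q>K, reverse
Step 1:
                   B          X          J          D
  init       0.02128     0.5427      1.221    0.01526
  Δ          0.01521  -0.007604   -0.02281   -0.01521
  eq         0.03649     0.5351      1.198 5.1547e-05
  solve Keq expr → x = -0.007604; check Q = 1.8370e-06
Then change container volume by factor 1.25 (V_new/V_old).
Step 2:
                   B          X          J          D
  init       0.02919     0.4281     0.9585 4.1238e-05
  Δ       -2.3141e-05 1.1570e-05 3.4711e-05 2.3141e-05
  eq         0.02917     0.4281     0.9586 6.4379e-05
  solve Keq expr → x = 1.1570e-05; check Q = 1.8370e-06
Then change container volume by factor 0.5 (V_new/V_old).
Step 3:
                   B          X          J          D
  init       0.05834     0.8562      1.917 1.2876e-04
  Δ       9.6510e-05 -4.8255e-05 -1.4477e-04 -9.6510e-05
  eq         0.05843     0.8561      1.917 3.2247e-05
  solve Keq expr → x = -4.8255e-05; check Q = 1.8370e-06

Q₀ = 0.508; Q > K (proceeds reverse)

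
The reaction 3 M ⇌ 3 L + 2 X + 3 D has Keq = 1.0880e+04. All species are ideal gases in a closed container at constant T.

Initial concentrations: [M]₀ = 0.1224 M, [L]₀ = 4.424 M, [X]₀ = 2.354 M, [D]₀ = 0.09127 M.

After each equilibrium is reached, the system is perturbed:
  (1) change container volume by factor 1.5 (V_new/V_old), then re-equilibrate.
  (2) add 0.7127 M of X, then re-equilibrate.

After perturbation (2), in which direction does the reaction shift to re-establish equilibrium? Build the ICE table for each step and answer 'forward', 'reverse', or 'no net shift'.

Direction: reverse

Q₀ = 198.9 vs Keq = 1.0880e+04 ⇒ Q<K, forward
Step 1:
                  M         L         X         D
  Initial    0.1224     4.424     2.354   0.09127
  Change    -0.0655    0.0655   0.04367    0.0655
  Equil      0.0569      4.49     2.398    0.1568
  solve Keq expr → x = 0.02183; check Q = 1.0880e+04
Then change container volume by factor 1.5 (V_new/V_old).
Step 2:
                  M         L         X         D
  Initial   0.03793     2.993     1.598    0.1045
  Change   -0.01555   0.01555   0.01037   0.01555
  Equil     0.02238     3.009     1.609    0.1201
  solve Keq expr → x = 0.005184; check Q = 1.0880e+04
Then add 0.7127 M of X.
Step 3:
                  M         L         X         D
  Initial   0.02238     3.009     2.322    0.1201
  Change    0.00495  -0.00495   -0.0033  -0.00495
  Equil     0.02733     3.004     2.318    0.1151
  solve Keq expr → x = -0.00165; check Q = 1.0880e+04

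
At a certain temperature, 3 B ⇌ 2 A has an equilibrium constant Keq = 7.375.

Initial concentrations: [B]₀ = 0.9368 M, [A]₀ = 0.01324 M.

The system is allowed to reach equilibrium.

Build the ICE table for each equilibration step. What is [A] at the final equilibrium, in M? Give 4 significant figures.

Q₀ = 2.1322e-04 vs Keq = 7.375 ⇒ Q<K, forward
Step 1:
                    B           A
  Initial      0.9368     0.01324
  Change      -0.6397      0.4265
  Equil        0.2971      0.4397
  solve Keq expr → x = 0.2132; check Q = 7.375

[A]_eq = 0.4397 M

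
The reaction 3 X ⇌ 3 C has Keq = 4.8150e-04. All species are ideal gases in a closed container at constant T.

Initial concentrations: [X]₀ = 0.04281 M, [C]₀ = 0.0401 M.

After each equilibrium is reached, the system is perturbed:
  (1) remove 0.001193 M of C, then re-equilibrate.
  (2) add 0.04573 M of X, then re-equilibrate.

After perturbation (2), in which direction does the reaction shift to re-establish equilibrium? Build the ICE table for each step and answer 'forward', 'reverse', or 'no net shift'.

Q₀ = 0.8219 vs Keq = 4.8150e-04 ⇒ Q>K, reverse
Step 1:
                  X         C
  Initial   0.04281    0.0401
  Change    0.03407  -0.03407
  Equil     0.07688  0.006026
  solve Keq expr → x = -0.01136; check Q = 4.8150e-04
Then remove 0.001193 M of C.
Step 2:
                  X         C
  Initial   0.07688  0.004833
  Change  -0.001106  0.001106
  Equil     0.07578  0.005939
  solve Keq expr → x = 3.6876e-04; check Q = 4.8150e-04
Then add 0.04573 M of X.
Step 3:
                  X         C
  Initial    0.1215  0.005939
  Change  -0.003324  0.003324
  Equil      0.1182  0.009263
  solve Keq expr → x = 0.001108; check Q = 4.8150e-04

Direction: forward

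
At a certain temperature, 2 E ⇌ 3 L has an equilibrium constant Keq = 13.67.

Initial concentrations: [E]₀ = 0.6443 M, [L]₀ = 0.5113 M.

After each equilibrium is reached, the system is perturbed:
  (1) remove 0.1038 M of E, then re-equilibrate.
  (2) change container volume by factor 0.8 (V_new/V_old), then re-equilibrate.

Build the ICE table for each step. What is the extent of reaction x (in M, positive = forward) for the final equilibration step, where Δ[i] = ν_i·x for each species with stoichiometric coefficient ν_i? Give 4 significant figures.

x = -0.01111 M

Q₀ = 0.322 vs Keq = 13.67 ⇒ Q<K, forward
Step 1:
                   E          L
  init        0.6443     0.5113
  Δ          -0.3555     0.5333
  eq          0.2888      1.045
  solve Keq expr → x = 0.1778; check Q = 13.67
Then remove 0.1038 M of E.
Step 2:
                   E          L
  init         0.185      1.045
  Δ          0.06458   -0.09687
  eq          0.2495     0.9477
  solve Keq expr → x = -0.03229; check Q = 13.67
Then change container volume by factor 0.8 (V_new/V_old).
Step 3:
                   E          L
  init        0.3119      1.185
  Δ          0.02221   -0.03332
  eq          0.3341      1.151
  solve Keq expr → x = -0.01111; check Q = 13.67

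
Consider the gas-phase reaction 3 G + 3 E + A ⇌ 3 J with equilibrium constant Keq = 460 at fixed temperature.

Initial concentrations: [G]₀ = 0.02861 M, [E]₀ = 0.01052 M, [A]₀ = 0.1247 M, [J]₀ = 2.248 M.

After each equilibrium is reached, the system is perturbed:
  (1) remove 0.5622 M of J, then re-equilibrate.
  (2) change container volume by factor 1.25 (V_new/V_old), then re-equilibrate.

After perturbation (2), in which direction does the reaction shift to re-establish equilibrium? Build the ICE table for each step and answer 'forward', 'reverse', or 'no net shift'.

Direction: reverse

Q₀ = 3.3413e+12 vs Keq = 460 ⇒ Q>K, reverse
Step 1:
                    G           E           A           J
  init        0.02861     0.01052      0.1247       2.248
  Δ             0.551       0.551      0.1837      -0.551
  eq           0.5796      0.5615      0.3084       1.697
  solve Keq expr → x = -0.1837; check Q = 460
Then remove 0.5622 M of J.
Step 2:
                    G           E           A           J
  init         0.5796      0.5615      0.3084       1.135
  Δ          -0.08035    -0.08035    -0.02678     0.08035
  eq           0.4992      0.4811      0.2816       1.215
  solve Keq expr → x = 0.02678; check Q = 460
Then change container volume by factor 1.25 (V_new/V_old).
Step 3:
                    G           E           A           J
  init         0.3994      0.3849      0.2253      0.9722
  Δ           0.04685     0.04685     0.01562    -0.04685
  eq           0.4462      0.4317      0.2409      0.9253
  solve Keq expr → x = -0.01562; check Q = 460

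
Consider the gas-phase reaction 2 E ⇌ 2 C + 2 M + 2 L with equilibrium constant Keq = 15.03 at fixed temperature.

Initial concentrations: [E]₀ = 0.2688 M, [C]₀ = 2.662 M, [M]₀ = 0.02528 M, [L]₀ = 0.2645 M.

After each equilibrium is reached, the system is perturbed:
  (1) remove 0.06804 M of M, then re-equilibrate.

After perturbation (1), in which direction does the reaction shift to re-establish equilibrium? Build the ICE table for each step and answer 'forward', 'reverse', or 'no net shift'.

Direction: forward

Q₀ = 0.004385 vs Keq = 15.03 ⇒ Q<K, forward
Step 1:
                  E         C         M         L
  init       0.2688     2.662   0.02528    0.2645
  Δ         -0.1945    0.1945    0.1945    0.1945
  eq        0.07432     2.856    0.2198     0.459
  solve Keq expr → x = 0.09724; check Q = 15.03
Then remove 0.06804 M of M.
Step 2:
                  E         C         M         L
  init      0.07432     2.856    0.1517     0.459
  Δ        -0.01553   0.01553   0.01553   0.01553
  eq        0.05879     2.872    0.1672    0.4745
  solve Keq expr → x = 0.007764; check Q = 15.03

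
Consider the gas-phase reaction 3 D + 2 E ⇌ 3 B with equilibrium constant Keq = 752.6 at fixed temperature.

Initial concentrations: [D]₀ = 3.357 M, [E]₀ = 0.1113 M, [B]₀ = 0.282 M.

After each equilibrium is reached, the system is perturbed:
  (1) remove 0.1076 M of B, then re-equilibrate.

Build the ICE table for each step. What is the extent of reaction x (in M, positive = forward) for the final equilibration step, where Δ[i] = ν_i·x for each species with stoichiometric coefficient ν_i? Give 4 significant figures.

x = 3.1972e-04 M

Q₀ = 0.04785 vs Keq = 752.6 ⇒ Q<K, forward
Step 1:
                    D           E           B
  Initial       3.357      0.1113       0.282
  Change      -0.1641     -0.1094      0.1641
  Equil         3.193    0.001904      0.4461
  solve Keq expr → x = 0.0547; check Q = 752.6
Then remove 0.1076 M of B.
Step 2:
                    D           E           B
  Initial       3.193    0.001904      0.3385
  Change  -9.5917e-04 -6.3945e-04  9.5917e-04
  Equil         3.192    0.001264      0.3395
  solve Keq expr → x = 3.1972e-04; check Q = 752.6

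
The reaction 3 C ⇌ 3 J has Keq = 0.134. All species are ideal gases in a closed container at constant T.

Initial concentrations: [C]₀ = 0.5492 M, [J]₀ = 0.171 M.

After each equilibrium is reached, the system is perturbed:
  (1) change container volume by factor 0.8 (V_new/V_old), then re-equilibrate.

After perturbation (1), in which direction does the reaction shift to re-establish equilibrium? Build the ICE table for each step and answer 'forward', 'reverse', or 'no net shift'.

Direction: no net shift

Q₀ = 0.03019 vs Keq = 0.134 ⇒ Q<K, forward
Step 1:
                    C           J
  I            0.5492       0.171
  C          -0.07279     0.07279
  E            0.4764      0.2438
  solve Keq expr → x = 0.02426; check Q = 0.134
Then change container volume by factor 0.8 (V_new/V_old).
Step 2:
                    C           J
  I            0.5955      0.3047
  C                 0           0
  E            0.5955      0.3047
  solve Keq expr → x = 0; check Q = 0.134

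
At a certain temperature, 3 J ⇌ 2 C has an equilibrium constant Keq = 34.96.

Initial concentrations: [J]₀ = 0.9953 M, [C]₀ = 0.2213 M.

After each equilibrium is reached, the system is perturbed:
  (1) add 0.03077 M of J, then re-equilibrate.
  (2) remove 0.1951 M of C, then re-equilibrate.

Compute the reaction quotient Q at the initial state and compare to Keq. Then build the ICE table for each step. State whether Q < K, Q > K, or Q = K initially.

Q₀ = 0.04967 vs Keq = 34.96 ⇒ Q<K, forward
Step 1:
                    J           C
  init         0.9953      0.2213
  Δ           -0.7494      0.4996
  eq           0.2459      0.7209
  solve Keq expr → x = 0.2498; check Q = 34.96
Then add 0.03077 M of J.
Step 2:
                    J           C
  init         0.2767      0.7209
  Δ          -0.02673     0.01782
  eq           0.2499      0.7387
  solve Keq expr → x = 0.008911; check Q = 34.96
Then remove 0.1951 M of C.
Step 3:
                    J           C
  init         0.2499      0.5436
  Δ          -0.03966     0.02644
  eq           0.2103      0.5701
  solve Keq expr → x = 0.01322; check Q = 34.96

Q₀ = 0.04967; Q < K (proceeds forward)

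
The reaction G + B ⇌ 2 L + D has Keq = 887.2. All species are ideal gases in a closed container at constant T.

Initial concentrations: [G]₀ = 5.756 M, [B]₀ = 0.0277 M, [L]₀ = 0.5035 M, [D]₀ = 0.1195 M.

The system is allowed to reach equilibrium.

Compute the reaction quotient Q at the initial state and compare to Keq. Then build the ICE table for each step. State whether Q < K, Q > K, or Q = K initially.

Q₀ = 0.19 vs Keq = 887.2 ⇒ Q<K, forward
Step 1:
                   G          B          L          D
  init         5.756     0.0277     0.5035     0.1195
  Δ         -0.02769   -0.02769    0.05538    0.02769
  eq           5.728 9.0463e-06     0.5589     0.1472
  solve Keq expr → x = 0.02769; check Q = 887.2

Q₀ = 0.19; Q < K (proceeds forward)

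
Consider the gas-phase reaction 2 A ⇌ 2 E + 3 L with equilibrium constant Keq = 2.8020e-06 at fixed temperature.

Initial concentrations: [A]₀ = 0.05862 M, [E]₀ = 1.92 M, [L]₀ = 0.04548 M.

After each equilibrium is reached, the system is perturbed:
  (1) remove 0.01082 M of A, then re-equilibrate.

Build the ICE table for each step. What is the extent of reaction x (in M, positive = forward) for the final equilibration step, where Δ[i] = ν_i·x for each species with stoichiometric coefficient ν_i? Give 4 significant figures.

Q₀ = 0.1009 vs Keq = 2.8020e-06 ⇒ Q>K, reverse
Step 1:
                  A         E         L
  I         0.05862      1.92   0.04548
  C         0.02911  -0.02911  -0.04366
  E         0.08773     1.891   0.00182
  solve Keq expr → x = -0.01455; check Q = 2.8020e-06
Then remove 0.01082 M of A.
Step 2:
                  A         E         L
  I         0.07691     1.891   0.00182
  C       1.0094e-04 -1.0094e-04 -1.5141e-04
  E         0.07701     1.891  0.001669
  solve Keq expr → x = -5.0470e-05; check Q = 2.8020e-06

x = -5.0470e-05 M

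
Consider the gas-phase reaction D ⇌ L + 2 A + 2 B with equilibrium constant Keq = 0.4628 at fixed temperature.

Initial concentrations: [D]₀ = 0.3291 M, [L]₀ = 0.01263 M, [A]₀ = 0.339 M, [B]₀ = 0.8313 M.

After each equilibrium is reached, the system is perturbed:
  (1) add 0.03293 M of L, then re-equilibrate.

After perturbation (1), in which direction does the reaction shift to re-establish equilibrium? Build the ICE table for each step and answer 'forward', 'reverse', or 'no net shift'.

Direction: reverse

Q₀ = 0.003048 vs Keq = 0.4628 ⇒ Q<K, forward
Step 1:
                    D           L           A           B
  Initial      0.3291     0.01263       0.339      0.8313
  Change      -0.1488      0.1488      0.2977      0.2977
  Equil        0.1803      0.1615      0.6367       1.129
  solve Keq expr → x = 0.1488; check Q = 0.4628
Then add 0.03293 M of L.
Step 2:
                    D           L           A           B
  Initial      0.1803      0.1944      0.6367       1.129
  Change     0.008999   -0.008999      -0.018      -0.018
  Equil        0.1893      0.1854      0.6187       1.111
  solve Keq expr → x = -0.008999; check Q = 0.4628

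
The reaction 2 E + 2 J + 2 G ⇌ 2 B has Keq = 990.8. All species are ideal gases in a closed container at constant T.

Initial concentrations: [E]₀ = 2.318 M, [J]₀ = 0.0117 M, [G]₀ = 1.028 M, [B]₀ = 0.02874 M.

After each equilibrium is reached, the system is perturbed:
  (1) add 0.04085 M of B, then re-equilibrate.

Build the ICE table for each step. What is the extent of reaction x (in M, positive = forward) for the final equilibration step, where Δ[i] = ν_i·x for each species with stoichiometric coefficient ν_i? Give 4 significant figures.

x = -2.7252e-04 M

Q₀ = 1.063 vs Keq = 990.8 ⇒ Q<K, forward
Step 1:
                  E         J         G         B
  I           2.318    0.0117     1.028   0.02874
  C        -0.01116  -0.01116  -0.01116   0.01116
  E           2.307 5.4039e-04     1.017    0.0399
  solve Keq expr → x = 0.00558; check Q = 990.8
Then add 0.04085 M of B.
Step 2:
                  E         J         G         B
  I           2.307 5.4039e-04     1.017   0.08075
  C       5.4504e-04 5.4504e-04 5.4504e-04 -5.4504e-04
  E           2.307  0.001085     1.017    0.0802
  solve Keq expr → x = -2.7252e-04; check Q = 990.8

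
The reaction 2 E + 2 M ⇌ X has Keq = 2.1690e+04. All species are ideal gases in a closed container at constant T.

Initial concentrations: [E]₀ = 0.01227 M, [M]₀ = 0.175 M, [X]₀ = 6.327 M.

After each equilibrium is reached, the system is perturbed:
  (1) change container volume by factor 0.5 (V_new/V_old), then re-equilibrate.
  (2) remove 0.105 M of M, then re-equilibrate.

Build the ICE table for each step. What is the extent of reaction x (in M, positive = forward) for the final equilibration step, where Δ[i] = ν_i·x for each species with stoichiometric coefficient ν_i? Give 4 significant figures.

x = -0.008993 M

Q₀ = 1.3722e+06 vs Keq = 2.1690e+04 ⇒ Q>K, reverse
Step 1:
                   E          M          X
  init       0.01227      0.175      6.327
  Δ          0.06018    0.06018   -0.03009
  eq         0.07245     0.2352      6.297
  solve Keq expr → x = -0.03009; check Q = 2.1690e+04
Then change container volume by factor 0.5 (V_new/V_old).
Step 2:
                   E          M          X
  init        0.1449     0.4704      12.59
  Δ         -0.08265   -0.08265    0.04132
  eq         0.06225     0.3877      12.64
  solve Keq expr → x = 0.04132; check Q = 2.1690e+04
Then remove 0.105 M of M.
Step 3:
                   E          M          X
  init       0.06225     0.2827      12.64
  Δ          0.01799    0.01799  -0.008993
  eq         0.08024     0.3007      12.63
  solve Keq expr → x = -0.008993; check Q = 2.1690e+04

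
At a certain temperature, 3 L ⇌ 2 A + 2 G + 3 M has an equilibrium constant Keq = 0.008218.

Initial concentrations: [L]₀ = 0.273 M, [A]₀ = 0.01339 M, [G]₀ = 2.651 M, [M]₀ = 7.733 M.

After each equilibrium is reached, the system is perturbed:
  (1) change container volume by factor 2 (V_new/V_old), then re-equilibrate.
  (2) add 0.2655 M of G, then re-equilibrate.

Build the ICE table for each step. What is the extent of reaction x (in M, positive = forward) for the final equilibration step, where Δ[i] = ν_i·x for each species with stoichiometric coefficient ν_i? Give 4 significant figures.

Q₀ = 28.64 vs Keq = 0.008218 ⇒ Q>K, reverse
Step 1:
                   L          A          G          M
  init         0.273    0.01339      2.651      7.733
  Δ           0.0197   -0.01314   -0.01314    -0.0197
  eq          0.2927 2.5405e-04      2.638      7.713
  solve Keq expr → x = -0.006568; check Q = 0.008218
Then change container volume by factor 2 (V_new/V_old).
Step 2:
                   L          A          G          M
  init        0.1464 1.2702e-04      1.319      3.857
  Δ       -5.6680e-04 3.7787e-04 3.7787e-04 5.6680e-04
  eq          0.1458 5.0489e-04      1.319      3.857
  solve Keq expr → x = 1.8893e-04; check Q = 0.008218
Then add 0.2655 M of G.
Step 3:
                   L          A          G          M
  init        0.1458 5.0489e-04      1.585      3.857
  Δ       1.2599e-04 -8.3995e-05 -8.3995e-05 -1.2599e-04
  eq          0.1459 4.2089e-04      1.585      3.857
  solve Keq expr → x = -4.1998e-05; check Q = 0.008218

x = -4.1998e-05 M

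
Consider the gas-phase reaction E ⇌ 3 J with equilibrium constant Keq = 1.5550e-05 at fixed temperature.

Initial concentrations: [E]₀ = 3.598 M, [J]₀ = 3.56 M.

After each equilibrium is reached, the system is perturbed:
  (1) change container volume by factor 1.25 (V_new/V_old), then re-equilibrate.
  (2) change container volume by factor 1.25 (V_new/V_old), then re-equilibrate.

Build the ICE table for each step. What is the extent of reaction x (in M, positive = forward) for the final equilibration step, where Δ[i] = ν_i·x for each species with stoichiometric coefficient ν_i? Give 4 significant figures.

Q₀ = 12.54 vs Keq = 1.5550e-05 ⇒ Q>K, reverse
Step 1:
                   E          J
  Initial      3.598       3.56
  Change       1.173     -3.518
  Equil        4.771    0.04202
  solve Keq expr → x = -1.173; check Q = 1.5550e-05
Then change container volume by factor 1.25 (V_new/V_old).
Step 2:
                   E          J
  Initial      3.817    0.03361
  Change   -0.001795   0.005386
  Equil        3.815      0.039
  solve Keq expr → x = 0.001795; check Q = 1.5550e-05
Then change container volume by factor 1.25 (V_new/V_old).
Step 3:
                   E          J
  Initial      3.052     0.0312
  Change   -0.001666   0.004998
  Equil         3.05     0.0362
  solve Keq expr → x = 0.001666; check Q = 1.5550e-05

x = 0.001666 M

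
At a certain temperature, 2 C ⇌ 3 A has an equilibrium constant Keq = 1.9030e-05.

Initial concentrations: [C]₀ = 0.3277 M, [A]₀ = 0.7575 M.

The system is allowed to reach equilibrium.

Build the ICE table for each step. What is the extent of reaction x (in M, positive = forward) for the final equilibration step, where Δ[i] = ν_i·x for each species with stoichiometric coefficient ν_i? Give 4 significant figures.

x = -0.2447 M

Q₀ = 4.048 vs Keq = 1.9030e-05 ⇒ Q>K, reverse
Step 1:
                    C           A
  I            0.3277      0.7575
  C            0.4894     -0.7342
  E            0.8171     0.02334
  solve Keq expr → x = -0.2447; check Q = 1.9030e-05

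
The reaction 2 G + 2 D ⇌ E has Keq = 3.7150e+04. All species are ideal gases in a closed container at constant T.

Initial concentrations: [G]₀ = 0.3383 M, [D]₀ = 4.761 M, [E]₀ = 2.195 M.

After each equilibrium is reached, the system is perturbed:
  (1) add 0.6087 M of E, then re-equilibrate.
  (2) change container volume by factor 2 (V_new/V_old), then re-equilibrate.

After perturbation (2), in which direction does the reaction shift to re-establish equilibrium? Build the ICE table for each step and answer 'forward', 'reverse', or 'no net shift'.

Direction: reverse

Q₀ = 0.8461 vs Keq = 3.7150e+04 ⇒ Q<K, forward
Step 1:
                  G         D         E
  init       0.3383     4.761     2.195
  Δ         -0.3365   -0.3365    0.1682
  eq       0.001803     4.425     2.363
  solve Keq expr → x = 0.1682; check Q = 3.7150e+04
Then add 0.6087 M of E.
Step 2:
                  G         D         E
  init     0.001803     4.425     2.972
  Δ       2.1873e-04 2.1873e-04 -1.0936e-04
  eq       0.002021     4.425     2.972
  solve Keq expr → x = -1.0936e-04; check Q = 3.7150e+04
Then change container volume by factor 2 (V_new/V_old).
Step 3:
                  G         D         E
  init     0.001011     2.212     1.486
  Δ        0.001845  0.001845 -9.2235e-04
  eq       0.002855     2.214     1.485
  solve Keq expr → x = -9.2235e-04; check Q = 3.7150e+04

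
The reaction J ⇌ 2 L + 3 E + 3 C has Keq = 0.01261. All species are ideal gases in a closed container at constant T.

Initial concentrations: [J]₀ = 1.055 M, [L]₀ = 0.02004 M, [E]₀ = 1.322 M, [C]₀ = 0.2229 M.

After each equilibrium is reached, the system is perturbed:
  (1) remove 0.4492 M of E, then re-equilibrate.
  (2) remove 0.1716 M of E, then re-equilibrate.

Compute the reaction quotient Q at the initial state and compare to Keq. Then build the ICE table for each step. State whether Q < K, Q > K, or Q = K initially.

Q₀ = 9.7402e-06; Q < K (proceeds forward)

Q₀ = 9.7402e-06 vs Keq = 0.01261 ⇒ Q<K, forward
Step 1:
                  J         L         E         C
  I           1.055   0.02004     1.322    0.2229
  C        -0.08007    0.1601    0.2402    0.2402
  E          0.9749    0.1802     1.562    0.4631
  solve Keq expr → x = 0.08007; check Q = 0.01261
Then remove 0.4492 M of E.
Step 2:
                  J         L         E         C
  I          0.9749    0.1802     1.113    0.4631
  C        -0.02165    0.0433   0.06495   0.06495
  E          0.9533    0.2235     1.178    0.5281
  solve Keq expr → x = 0.02165; check Q = 0.01261
Then remove 0.1716 M of E.
Step 3:
                  J         L         E         C
  I          0.9533    0.2235     1.006    0.5281
  C        -0.01086   0.02173   0.03259   0.03259
  E          0.9424    0.2452     1.039    0.5607
  solve Keq expr → x = 0.01086; check Q = 0.01261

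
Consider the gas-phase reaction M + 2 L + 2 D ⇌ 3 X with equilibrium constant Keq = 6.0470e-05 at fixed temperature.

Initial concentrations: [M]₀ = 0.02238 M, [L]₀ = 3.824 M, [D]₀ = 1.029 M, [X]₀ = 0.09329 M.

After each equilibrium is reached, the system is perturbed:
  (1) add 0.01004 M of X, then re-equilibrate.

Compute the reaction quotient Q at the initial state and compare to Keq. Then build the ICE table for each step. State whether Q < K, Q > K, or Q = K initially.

Q₀ = 0.002343 vs Keq = 6.0470e-05 ⇒ Q>K, reverse
Step 1:
                    M           L           D           X
  init        0.02238       3.824       1.029     0.09329
  Δ           0.01942     0.03884     0.03884    -0.05825
  eq           0.0418       3.863       1.068     0.03504
  solve Keq expr → x = -0.01942; check Q = 6.0470e-05
Then add 0.01004 M of X.
Step 2:
                    M           L           D           X
  init         0.0418       3.863       1.068     0.04508
  Δ          0.003015     0.00603     0.00603   -0.009045
  eq          0.04481       3.869       1.074     0.03603
  solve Keq expr → x = -0.003015; check Q = 6.0470e-05

Q₀ = 0.002343; Q > K (proceeds reverse)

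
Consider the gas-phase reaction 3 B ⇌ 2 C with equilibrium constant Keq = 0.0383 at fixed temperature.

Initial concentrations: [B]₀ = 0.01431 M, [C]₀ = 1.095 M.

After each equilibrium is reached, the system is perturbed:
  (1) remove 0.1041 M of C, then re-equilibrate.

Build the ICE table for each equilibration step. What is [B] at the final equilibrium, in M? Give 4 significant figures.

[B]_eq = 1.142 M

Q₀ = 4.0918e+05 vs Keq = 0.0383 ⇒ Q>K, reverse
Step 1:
                  B         C
  Initial   0.01431     1.095
  Change      1.233   -0.8223
  Equil       1.248    0.2727
  solve Keq expr → x = -0.4111; check Q = 0.0383
Then remove 0.1041 M of C.
Step 2:
                  B         C
  Initial     1.248    0.1686
  Change    -0.1054   0.07028
  Equil       1.142    0.2389
  solve Keq expr → x = 0.03514; check Q = 0.0383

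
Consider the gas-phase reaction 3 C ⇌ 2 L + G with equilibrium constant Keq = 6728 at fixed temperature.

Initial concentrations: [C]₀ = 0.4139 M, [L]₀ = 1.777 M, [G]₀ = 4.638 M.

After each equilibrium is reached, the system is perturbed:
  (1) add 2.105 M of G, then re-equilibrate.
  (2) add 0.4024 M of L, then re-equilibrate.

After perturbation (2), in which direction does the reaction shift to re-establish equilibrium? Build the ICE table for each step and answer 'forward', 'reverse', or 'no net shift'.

Direction: reverse

Q₀ = 206.5 vs Keq = 6728 ⇒ Q<K, forward
Step 1:
                    C           L           G
  Initial      0.4139       1.777       4.638
  Change      -0.2746      0.1831     0.09155
  Equil        0.1393        1.96        4.73
  solve Keq expr → x = 0.09155; check Q = 6728
Then add 2.105 M of G.
Step 2:
                    C           L           G
  Initial      0.1393        1.96       6.835
  Change      0.01751    -0.01168   -0.005838
  Equil        0.1568       1.948       6.829
  solve Keq expr → x = -0.005838; check Q = 6728
Then add 0.4024 M of L.
Step 3:
                    C           L           G
  Initial      0.1568       2.351       6.829
  Change      0.02017    -0.01344   -0.006722
  Equil        0.1769       2.337       6.822
  solve Keq expr → x = -0.006722; check Q = 6728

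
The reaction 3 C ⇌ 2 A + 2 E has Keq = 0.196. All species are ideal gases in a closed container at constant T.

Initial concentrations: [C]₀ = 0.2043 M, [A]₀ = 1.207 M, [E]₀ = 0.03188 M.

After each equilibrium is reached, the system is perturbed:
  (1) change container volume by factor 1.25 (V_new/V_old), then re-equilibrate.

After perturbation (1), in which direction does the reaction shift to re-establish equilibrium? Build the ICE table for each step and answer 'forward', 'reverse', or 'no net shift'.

Q₀ = 0.1736 vs Keq = 0.196 ⇒ Q<K, forward
Step 1:
                  C         A         E
  init       0.2043     1.207   0.03188
  Δ       -0.002133  0.001422  0.001422
  eq         0.2022     1.208    0.0333
  solve Keq expr → x = 7.1112e-04; check Q = 0.196
Then change container volume by factor 1.25 (V_new/V_old).
Step 2:
                  C         A         E
  init       0.1617    0.9667   0.02664
  Δ       -0.003271  0.002181  0.002181
  eq         0.1585    0.9689   0.02882
  solve Keq expr → x = 0.00109; check Q = 0.196

Direction: forward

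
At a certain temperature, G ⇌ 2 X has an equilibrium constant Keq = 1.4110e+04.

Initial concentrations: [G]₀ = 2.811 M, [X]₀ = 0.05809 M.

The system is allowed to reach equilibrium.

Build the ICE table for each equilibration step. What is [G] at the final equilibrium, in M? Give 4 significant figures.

[G]_eq = 0.002283 M

Q₀ = 0.0012 vs Keq = 1.4110e+04 ⇒ Q<K, forward
Step 1:
                  G         X
  Initial     2.811   0.05809
  Change     -2.809     5.617
  Equil    0.002283     5.676
  solve Keq expr → x = 2.809; check Q = 1.4110e+04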